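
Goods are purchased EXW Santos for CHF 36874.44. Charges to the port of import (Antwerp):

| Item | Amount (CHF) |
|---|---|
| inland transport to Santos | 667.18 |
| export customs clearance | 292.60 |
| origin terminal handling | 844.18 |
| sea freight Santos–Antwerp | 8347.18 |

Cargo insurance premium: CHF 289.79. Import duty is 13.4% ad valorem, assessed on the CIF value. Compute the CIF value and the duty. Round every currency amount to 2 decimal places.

CIF value: CHF 47315.37; import duty: CHF 6340.26

CIF = EXW price + pre-shipment costs + freight + insurance
CIF = 36874.44 + 667.18 + 292.60 + 844.18 + 8347.18 + 289.79 = 47315.37
Import duty = 47315.37 × 13.4% = 6340.26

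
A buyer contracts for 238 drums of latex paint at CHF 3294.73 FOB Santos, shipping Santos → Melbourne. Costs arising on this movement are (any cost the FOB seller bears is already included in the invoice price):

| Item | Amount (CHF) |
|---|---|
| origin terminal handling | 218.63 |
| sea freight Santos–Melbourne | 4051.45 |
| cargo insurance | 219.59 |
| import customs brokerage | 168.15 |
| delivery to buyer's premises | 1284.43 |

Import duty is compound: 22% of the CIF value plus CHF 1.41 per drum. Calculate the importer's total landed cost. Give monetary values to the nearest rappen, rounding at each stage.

FOB: the seller bears costs until goods are on board at the origin port; the buyer bears freight, insurance and all costs thereafter.
Already in the invoice (seller's account under FOB): origin terminal — exclude.
CIF value = FOB price + freight + insurance = 3294.73 + 4051.45 + 219.59 = 7565.77
Ad valorem component: 7565.77 × 22% = 1664.47
Specific component: 238 × 1.41 = 335.58
Import duty = 1664.47 + 335.58 = 2000.05
Buyer bears: freight 4051.45 + insurance 219.59 + brokerage 168.15 + delivery 1284.43 + duty 2000.05 = 7723.67
Landed cost = invoice 3294.73 + 7723.67 = 11018.40

Total landed cost: CHF 11018.40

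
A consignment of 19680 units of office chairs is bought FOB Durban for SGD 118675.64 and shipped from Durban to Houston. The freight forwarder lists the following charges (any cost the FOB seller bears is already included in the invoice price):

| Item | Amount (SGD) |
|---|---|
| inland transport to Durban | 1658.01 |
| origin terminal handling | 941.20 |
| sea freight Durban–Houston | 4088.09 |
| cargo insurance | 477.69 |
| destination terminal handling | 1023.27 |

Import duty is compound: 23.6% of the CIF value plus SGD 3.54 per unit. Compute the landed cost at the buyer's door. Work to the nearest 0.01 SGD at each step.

Total landed cost: SGD 223016.87

FOB: the seller bears costs until goods are on board at the origin port; the buyer bears freight, insurance and all costs thereafter.
Already in the invoice (seller's account under FOB): inland to port, origin terminal — exclude.
CIF value = FOB price + freight + insurance = 118675.64 + 4088.09 + 477.69 = 123241.42
Ad valorem component: 123241.42 × 23.6% = 29084.98
Specific component: 19680 × 3.54 = 69667.20
Import duty = 29084.98 + 69667.20 = 98752.18
Buyer bears: freight 4088.09 + insurance 477.69 + destination terminal 1023.27 + duty 98752.18 = 104341.23
Landed cost = invoice 118675.64 + 104341.23 = 223016.87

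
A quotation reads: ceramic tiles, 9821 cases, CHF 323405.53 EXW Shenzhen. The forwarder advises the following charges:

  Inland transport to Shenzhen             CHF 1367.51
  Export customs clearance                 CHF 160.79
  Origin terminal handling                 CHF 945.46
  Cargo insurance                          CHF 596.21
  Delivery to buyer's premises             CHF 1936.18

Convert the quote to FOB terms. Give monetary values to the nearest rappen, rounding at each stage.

FOB price: CHF 325879.29

Not relevant to the conversion: insurance, delivery — on the buyer under both terms; not part of either seller's price.
From EXW to FOB, the seller additionally bears: inland to port, export clearance, origin terminal.
FOB price = 323405.53 + 1367.51 + 160.79 + 945.46 = 325879.29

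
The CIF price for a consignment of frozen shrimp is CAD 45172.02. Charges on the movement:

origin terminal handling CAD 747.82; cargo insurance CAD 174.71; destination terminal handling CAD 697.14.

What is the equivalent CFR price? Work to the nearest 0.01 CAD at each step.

CFR price: CAD 44997.31

Not relevant to the conversion: origin terminal — on the seller under both CIF and CFR; already in the CIF price and stays in the CFR price. destination terminal — on the buyer under both terms; not part of either seller's price.
From CIF to CFR, the seller no longer bears: insurance.
CFR price = 45172.02 − 174.71 = 44997.31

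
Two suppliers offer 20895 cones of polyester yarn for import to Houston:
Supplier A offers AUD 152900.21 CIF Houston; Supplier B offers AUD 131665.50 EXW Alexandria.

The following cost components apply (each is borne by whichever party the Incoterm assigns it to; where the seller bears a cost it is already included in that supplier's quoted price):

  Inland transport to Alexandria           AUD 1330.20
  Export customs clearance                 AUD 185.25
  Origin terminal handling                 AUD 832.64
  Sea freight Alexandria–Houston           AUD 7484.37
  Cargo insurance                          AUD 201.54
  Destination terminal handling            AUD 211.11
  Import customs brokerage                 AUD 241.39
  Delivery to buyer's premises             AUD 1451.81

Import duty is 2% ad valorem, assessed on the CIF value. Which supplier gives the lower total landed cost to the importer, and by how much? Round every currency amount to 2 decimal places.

Supplier B is cheaper by AUD 11424.72

Supplier A (CIF):
The CIF price already equals the CIF value: 152900.21
Import duty = 152900.21 × 2% = 3058.00
Buyer bears (A): 211.11 + 241.39 + 1451.81 = 1904.31
Landed cost (A) = invoice 152900.21 + 1904.31 + duty 3058.00 = 157862.52
Supplier B (EXW):
CIF value = EXW price + inland to port + export clearance + origin terminal + freight + insurance = 131665.50 + 1330.20 + 185.25 + 832.64 + 7484.37 + 201.54 = 141699.50
Import duty = 141699.50 × 2% = 2833.99
Buyer bears (B): 1330.20 + 185.25 + 832.64 + 7484.37 + 201.54 + 211.11 + 241.39 + 1451.81 = 11938.31
Landed cost (B) = invoice 131665.50 + 11938.31 + duty 2833.99 = 146437.80
Difference = |157862.52 − 146437.80| = 11424.72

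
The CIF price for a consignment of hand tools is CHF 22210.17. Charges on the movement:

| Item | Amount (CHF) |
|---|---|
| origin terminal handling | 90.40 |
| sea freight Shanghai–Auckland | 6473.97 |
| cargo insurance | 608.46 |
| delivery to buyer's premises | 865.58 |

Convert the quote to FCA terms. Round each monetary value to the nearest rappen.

Not relevant to the conversion: delivery — on the buyer under both terms; not part of either seller's price.
From CIF to FCA, the seller no longer bears: origin terminal, freight, insurance.
FCA price = 22210.17 − 90.40 − 6473.97 − 608.46 = 15037.34

FCA price: CHF 15037.34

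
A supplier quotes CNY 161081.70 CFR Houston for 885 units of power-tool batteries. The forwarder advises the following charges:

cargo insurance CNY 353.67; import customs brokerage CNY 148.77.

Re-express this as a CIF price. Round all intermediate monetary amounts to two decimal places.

CIF price: CNY 161435.37

Not relevant to the conversion: brokerage — on the buyer under both terms; not part of either seller's price.
From CFR to CIF, the seller additionally bears: insurance.
CIF price = 161081.70 + 353.67 = 161435.37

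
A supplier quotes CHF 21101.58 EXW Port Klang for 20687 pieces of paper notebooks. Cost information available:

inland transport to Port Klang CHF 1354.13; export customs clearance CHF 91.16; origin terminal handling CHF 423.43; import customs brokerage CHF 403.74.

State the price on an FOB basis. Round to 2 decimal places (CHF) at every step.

FOB price: CHF 22970.30

Not relevant to the conversion: brokerage — on the buyer under both terms; not part of either seller's price.
From EXW to FOB, the seller additionally bears: inland to port, export clearance, origin terminal.
FOB price = 21101.58 + 1354.13 + 91.16 + 423.43 = 22970.30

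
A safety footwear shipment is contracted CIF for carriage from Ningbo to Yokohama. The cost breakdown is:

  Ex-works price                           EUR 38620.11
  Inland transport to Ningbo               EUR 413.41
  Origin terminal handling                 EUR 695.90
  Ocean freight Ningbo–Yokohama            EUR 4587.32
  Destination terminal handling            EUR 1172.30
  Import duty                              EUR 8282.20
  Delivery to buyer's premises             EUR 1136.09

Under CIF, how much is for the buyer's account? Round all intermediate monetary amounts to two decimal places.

CIF: the seller pays costs through ocean freight and marine insurance to the destination port.
Seller's account: goods 38620.11 + inland to port 413.41 + origin terminal 695.90 + freight 4587.32 = 44316.74
Buyer's account: destination terminal 1172.30 + duty 8282.20 + delivery 1136.09 = 10590.59

Buyer's account: EUR 10590.59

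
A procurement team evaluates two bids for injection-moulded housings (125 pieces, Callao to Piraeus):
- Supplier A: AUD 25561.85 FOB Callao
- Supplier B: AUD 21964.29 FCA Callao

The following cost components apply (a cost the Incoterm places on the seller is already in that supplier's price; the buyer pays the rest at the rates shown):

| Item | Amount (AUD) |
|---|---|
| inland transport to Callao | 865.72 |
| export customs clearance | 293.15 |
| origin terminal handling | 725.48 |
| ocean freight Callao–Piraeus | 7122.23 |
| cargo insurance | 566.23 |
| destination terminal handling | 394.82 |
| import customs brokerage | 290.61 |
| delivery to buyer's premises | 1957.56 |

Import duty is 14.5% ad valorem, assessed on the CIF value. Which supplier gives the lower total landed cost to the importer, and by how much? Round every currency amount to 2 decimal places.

Supplier B is cheaper by AUD 3288.53

Supplier A (FOB):
CIF value = FOB price + freight + insurance = 25561.85 + 7122.23 + 566.23 = 33250.31
Import duty = 33250.31 × 14.5% = 4821.29
Buyer bears (A): 7122.23 + 566.23 + 394.82 + 290.61 + 1957.56 = 10331.45
Landed cost (A) = invoice 25561.85 + 10331.45 + duty 4821.29 = 40714.59
Supplier B (FCA):
CIF value = FCA price + origin terminal + freight + insurance = 21964.29 + 725.48 + 7122.23 + 566.23 = 30378.23
Import duty = 30378.23 × 14.5% = 4404.84
Buyer bears (B): 725.48 + 7122.23 + 566.23 + 394.82 + 290.61 + 1957.56 = 11056.93
Landed cost (B) = invoice 21964.29 + 11056.93 + duty 4404.84 = 37426.06
Difference = |40714.59 − 37426.06| = 3288.53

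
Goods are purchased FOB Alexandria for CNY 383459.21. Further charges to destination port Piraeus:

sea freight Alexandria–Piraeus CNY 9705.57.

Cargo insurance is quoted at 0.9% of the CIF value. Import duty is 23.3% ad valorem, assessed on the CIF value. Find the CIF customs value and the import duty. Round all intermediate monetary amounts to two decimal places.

Let C be the CIF value. C = FOB price + freight + 0.9% × C
C − 0.9% × C = 383459.21 + 9705.57
0.991 × C = 393164.78
C = 393164.78 / 0.991 = 396735.40
Insurance premium = 0.9% × 396735.40 = 3570.62
Import duty = 396735.40 × 23.3% = 92439.35

CIF value: CNY 396735.40; import duty: CNY 92439.35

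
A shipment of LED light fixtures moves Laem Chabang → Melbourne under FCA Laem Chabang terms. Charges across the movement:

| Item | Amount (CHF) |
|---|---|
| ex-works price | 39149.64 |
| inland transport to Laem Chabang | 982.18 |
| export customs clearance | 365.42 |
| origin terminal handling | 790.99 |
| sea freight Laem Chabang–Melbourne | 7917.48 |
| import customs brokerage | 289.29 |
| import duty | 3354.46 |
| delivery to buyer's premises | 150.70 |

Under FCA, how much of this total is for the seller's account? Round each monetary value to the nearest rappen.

FCA: the seller delivers export-cleared goods to the carrier; the buyer bears costs from that point.
Seller's account: goods 39149.64 + inland to port 982.18 + export clearance 365.42 = 40497.24
Buyer's account: origin terminal 790.99 + freight 7917.48 + brokerage 289.29 + duty 3354.46 + delivery 150.70 = 12502.92

Seller's account: CHF 40497.24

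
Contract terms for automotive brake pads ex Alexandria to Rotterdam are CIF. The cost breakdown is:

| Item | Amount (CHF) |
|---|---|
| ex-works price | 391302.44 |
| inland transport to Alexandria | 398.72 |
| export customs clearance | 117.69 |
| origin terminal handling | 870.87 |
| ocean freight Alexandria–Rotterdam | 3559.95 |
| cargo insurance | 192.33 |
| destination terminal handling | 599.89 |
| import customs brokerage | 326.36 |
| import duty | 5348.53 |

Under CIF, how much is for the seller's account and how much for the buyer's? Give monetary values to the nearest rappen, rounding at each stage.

CIF: the seller pays costs through ocean freight and marine insurance to the destination port.
Seller's account: goods 391302.44 + inland to port 398.72 + export clearance 117.69 + origin terminal 870.87 + freight 3559.95 + insurance 192.33 = 396442.00
Buyer's account: destination terminal 599.89 + brokerage 326.36 + duty 5348.53 = 6274.78

Seller: CHF 396442.00; buyer: CHF 6274.78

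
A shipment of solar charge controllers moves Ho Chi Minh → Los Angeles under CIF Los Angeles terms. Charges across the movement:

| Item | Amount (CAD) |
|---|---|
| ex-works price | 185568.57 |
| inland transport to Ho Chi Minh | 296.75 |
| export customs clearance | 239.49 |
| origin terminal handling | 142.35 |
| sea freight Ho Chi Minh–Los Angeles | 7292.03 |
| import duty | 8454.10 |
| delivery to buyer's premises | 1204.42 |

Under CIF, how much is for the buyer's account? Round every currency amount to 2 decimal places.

CIF: the seller pays costs through ocean freight and marine insurance to the destination port.
Seller's account: goods 185568.57 + inland to port 296.75 + export clearance 239.49 + origin terminal 142.35 + freight 7292.03 = 193539.19
Buyer's account: duty 8454.10 + delivery 1204.42 = 9658.52

Buyer's account: CAD 9658.52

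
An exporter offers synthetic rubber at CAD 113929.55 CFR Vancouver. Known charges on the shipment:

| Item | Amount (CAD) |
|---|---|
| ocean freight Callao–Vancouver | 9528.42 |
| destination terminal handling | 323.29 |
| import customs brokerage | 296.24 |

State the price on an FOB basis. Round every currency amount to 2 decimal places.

Not relevant to the conversion: destination terminal, brokerage — on the buyer under both terms; not part of either seller's price.
From CFR to FOB, the seller no longer bears: freight.
FOB price = 113929.55 − 9528.42 = 104401.13

FOB price: CAD 104401.13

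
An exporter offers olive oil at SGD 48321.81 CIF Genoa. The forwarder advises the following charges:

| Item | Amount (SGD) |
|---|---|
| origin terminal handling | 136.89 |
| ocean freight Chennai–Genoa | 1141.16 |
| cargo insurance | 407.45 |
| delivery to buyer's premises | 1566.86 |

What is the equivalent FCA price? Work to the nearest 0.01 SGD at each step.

Not relevant to the conversion: delivery — on the buyer under both terms; not part of either seller's price.
From CIF to FCA, the seller no longer bears: origin terminal, freight, insurance.
FCA price = 48321.81 − 136.89 − 1141.16 − 407.45 = 46636.31

FCA price: SGD 46636.31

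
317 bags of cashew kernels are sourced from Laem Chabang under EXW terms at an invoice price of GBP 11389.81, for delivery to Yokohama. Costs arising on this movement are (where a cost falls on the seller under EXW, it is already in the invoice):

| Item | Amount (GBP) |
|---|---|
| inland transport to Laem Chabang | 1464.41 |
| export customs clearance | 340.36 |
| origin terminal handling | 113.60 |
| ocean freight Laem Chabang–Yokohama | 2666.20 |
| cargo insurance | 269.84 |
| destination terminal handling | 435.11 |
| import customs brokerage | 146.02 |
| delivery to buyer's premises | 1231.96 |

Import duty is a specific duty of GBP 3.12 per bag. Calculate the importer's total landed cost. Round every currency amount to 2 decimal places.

EXW: the seller makes goods available at their premises; the buyer bears all onward costs.
CIF value = EXW price + inland to port + export clearance + origin terminal + freight + insurance = 11389.81 + 1464.41 + 340.36 + 113.60 + 2666.20 + 269.84 = 16244.22
Import duty = 317 × 3.12 = 989.04
Buyer bears: inland to port 1464.41 + export clearance 340.36 + origin terminal 113.60 + freight 2666.20 + insurance 269.84 + destination terminal 435.11 + brokerage 146.02 + delivery 1231.96 + duty 989.04 = 7656.54
Landed cost = invoice 11389.81 + 7656.54 = 19046.35

Total landed cost: GBP 19046.35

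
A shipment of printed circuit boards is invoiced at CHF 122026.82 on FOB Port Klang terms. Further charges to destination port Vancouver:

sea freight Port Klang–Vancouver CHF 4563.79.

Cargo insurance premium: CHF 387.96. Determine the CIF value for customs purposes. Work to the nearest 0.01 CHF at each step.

CIF value: CHF 126978.57

CIF = FOB price + freight + insurance
CIF = 122026.82 + 4563.79 + 387.96 = 126978.57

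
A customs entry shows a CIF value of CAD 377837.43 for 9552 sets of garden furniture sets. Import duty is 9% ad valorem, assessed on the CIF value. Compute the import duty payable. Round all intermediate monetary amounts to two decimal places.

Import duty = 377837.43 × 9% = 34005.37

Import duty: CAD 34005.37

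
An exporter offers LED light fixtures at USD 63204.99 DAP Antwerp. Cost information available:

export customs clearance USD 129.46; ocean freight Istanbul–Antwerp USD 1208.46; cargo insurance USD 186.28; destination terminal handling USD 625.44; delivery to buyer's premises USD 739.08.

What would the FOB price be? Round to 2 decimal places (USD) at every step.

FOB price: USD 60445.73

Not relevant to the conversion: export clearance — on the seller under both DAP and FOB; already in the DAP price and stays in the FOB price.
From DAP to FOB, the seller no longer bears: freight, insurance, destination terminal, delivery.
FOB price = 63204.99 − 1208.46 − 186.28 − 625.44 − 739.08 = 60445.73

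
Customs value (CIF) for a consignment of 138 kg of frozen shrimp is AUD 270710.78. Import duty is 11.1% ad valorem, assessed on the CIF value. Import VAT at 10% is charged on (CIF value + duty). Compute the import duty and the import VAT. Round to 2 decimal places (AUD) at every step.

Import duty: AUD 30048.90; import VAT: AUD 30075.97

Import duty = 270710.78 × 11.1% = 30048.90
VAT base = CIF + duty = 270710.78 + 30048.90 = 300759.68
Import VAT = 300759.68 × 10% = 30075.97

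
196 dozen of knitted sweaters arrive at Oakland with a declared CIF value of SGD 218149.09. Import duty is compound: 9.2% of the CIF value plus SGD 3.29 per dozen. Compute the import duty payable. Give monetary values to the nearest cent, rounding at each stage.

Ad valorem component: 218149.09 × 9.2% = 20069.72
Specific component: 196 × 3.29 = 644.84
Import duty = 20069.72 + 644.84 = 20714.56

Import duty: SGD 20714.56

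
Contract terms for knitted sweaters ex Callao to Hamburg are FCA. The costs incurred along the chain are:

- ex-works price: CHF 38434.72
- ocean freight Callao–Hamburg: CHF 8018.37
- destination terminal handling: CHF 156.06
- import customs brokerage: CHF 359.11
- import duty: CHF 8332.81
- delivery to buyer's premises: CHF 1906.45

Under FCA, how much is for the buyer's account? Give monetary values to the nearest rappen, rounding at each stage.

Buyer's account: CHF 18772.80

FCA: the seller delivers export-cleared goods to the carrier; the buyer bears costs from that point.
Seller's account: goods 38434.72 = 38434.72
Buyer's account: freight 8018.37 + destination terminal 156.06 + brokerage 359.11 + duty 8332.81 + delivery 1906.45 = 18772.80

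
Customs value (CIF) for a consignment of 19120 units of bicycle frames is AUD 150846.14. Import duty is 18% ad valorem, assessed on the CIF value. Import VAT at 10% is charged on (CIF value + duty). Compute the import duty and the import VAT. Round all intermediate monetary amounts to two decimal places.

Import duty = 150846.14 × 18% = 27152.31
VAT base = CIF + duty = 150846.14 + 27152.31 = 177998.45
Import VAT = 177998.45 × 10% = 17799.85

Import duty: AUD 27152.31; import VAT: AUD 17799.85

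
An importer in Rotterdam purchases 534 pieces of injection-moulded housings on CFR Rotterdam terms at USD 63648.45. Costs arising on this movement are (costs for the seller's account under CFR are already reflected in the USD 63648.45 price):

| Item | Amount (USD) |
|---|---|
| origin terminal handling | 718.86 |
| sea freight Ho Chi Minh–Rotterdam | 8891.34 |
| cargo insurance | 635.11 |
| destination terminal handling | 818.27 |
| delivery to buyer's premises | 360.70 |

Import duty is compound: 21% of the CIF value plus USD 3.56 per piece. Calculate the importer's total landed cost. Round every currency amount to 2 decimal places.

Total landed cost: USD 80863.12

CFR: the seller pays costs through ocean freight to the destination port, but not insurance.
Already in the invoice (seller's account under CFR): origin terminal, freight — exclude.
CIF value = CFR price + insurance = 63648.45 + 635.11 = 64283.56
Ad valorem component: 64283.56 × 21% = 13499.55
Specific component: 534 × 3.56 = 1901.04
Import duty = 13499.55 + 1901.04 = 15400.59
Buyer bears: insurance 635.11 + destination terminal 818.27 + delivery 360.70 + duty 15400.59 = 17214.67
Landed cost = invoice 63648.45 + 17214.67 = 80863.12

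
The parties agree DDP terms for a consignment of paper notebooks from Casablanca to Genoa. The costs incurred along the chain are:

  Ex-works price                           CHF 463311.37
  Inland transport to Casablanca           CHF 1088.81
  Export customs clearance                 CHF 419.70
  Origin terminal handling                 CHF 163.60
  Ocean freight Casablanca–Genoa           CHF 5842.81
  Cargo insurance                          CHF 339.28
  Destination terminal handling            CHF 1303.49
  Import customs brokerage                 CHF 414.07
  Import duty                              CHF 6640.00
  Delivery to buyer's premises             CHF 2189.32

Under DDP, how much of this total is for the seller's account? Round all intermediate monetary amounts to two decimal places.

DDP: the seller bears all costs including import duty.
Seller's account: goods 463311.37 + inland to port 1088.81 + export clearance 419.70 + origin terminal 163.60 + freight 5842.81 + insurance 339.28 + destination terminal 1303.49 + brokerage 414.07 + duty 6640.00 + delivery 2189.32 = 481712.45
Buyer's account: 0.00

Seller's account: CHF 481712.45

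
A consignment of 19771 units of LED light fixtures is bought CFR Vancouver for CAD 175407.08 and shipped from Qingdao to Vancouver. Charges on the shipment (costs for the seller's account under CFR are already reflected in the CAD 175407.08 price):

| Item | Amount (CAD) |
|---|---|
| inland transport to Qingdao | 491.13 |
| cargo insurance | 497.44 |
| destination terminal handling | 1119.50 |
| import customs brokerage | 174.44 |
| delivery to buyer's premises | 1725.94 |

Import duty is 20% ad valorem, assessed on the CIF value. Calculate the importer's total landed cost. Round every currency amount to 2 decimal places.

CFR: the seller pays costs through ocean freight to the destination port, but not insurance.
Already in the invoice (seller's account under CFR): inland to port — exclude.
CIF value = CFR price + insurance = 175407.08 + 497.44 = 175904.52
Import duty = 175904.52 × 20% = 35180.90
Buyer bears: insurance 497.44 + destination terminal 1119.50 + brokerage 174.44 + delivery 1725.94 + duty 35180.90 = 38698.22
Landed cost = invoice 175407.08 + 38698.22 = 214105.30

Total landed cost: CAD 214105.30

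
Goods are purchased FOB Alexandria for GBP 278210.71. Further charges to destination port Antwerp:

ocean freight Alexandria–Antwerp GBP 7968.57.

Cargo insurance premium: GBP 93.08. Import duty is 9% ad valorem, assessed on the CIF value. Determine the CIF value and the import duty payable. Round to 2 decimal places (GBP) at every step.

CIF value: GBP 286272.36; import duty: GBP 25764.51

CIF = FOB price + freight + insurance
CIF = 278210.71 + 7968.57 + 93.08 = 286272.36
Import duty = 286272.36 × 9% = 25764.51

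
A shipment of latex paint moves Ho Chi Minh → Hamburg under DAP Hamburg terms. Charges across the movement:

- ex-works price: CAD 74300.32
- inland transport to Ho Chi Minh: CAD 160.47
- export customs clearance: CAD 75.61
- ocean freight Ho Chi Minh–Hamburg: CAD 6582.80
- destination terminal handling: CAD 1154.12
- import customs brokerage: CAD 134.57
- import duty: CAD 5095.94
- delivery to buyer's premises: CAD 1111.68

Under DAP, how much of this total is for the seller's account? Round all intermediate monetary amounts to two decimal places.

Seller's account: CAD 83385.00

DAP: the seller bears all costs to the named destination except import duty and clearance.
Seller's account: goods 74300.32 + inland to port 160.47 + export clearance 75.61 + freight 6582.80 + destination terminal 1154.12 + delivery 1111.68 = 83385.00
Buyer's account: brokerage 134.57 + duty 5095.94 = 5230.51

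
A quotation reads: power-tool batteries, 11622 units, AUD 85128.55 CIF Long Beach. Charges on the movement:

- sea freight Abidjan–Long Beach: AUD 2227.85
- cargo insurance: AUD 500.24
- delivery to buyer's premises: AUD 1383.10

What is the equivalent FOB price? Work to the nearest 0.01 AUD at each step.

Not relevant to the conversion: delivery — on the buyer under both terms; not part of either seller's price.
From CIF to FOB, the seller no longer bears: freight, insurance.
FOB price = 85128.55 − 2227.85 − 500.24 = 82400.46

FOB price: AUD 82400.46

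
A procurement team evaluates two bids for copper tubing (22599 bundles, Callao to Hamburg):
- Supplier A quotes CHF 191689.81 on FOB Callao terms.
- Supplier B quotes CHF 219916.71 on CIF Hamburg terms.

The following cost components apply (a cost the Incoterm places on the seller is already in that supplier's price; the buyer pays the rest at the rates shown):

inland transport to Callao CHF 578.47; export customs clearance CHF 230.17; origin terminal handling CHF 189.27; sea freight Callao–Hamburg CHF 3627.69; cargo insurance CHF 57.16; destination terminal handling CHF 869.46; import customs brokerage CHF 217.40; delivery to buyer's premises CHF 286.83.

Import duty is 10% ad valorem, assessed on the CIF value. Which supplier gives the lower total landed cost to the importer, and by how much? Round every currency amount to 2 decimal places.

Supplier A is cheaper by CHF 26996.25

Supplier A (FOB):
CIF value = FOB price + freight + insurance = 191689.81 + 3627.69 + 57.16 = 195374.66
Import duty = 195374.66 × 10% = 19537.47
Buyer bears (A): 3627.69 + 57.16 + 869.46 + 217.40 + 286.83 = 5058.54
Landed cost (A) = invoice 191689.81 + 5058.54 + duty 19537.47 = 216285.82
Supplier B (CIF):
The CIF price already equals the CIF value: 219916.71
Import duty = 219916.71 × 10% = 21991.67
Buyer bears (B): 869.46 + 217.40 + 286.83 = 1373.69
Landed cost (B) = invoice 219916.71 + 1373.69 + duty 21991.67 = 243282.07
Difference = |216285.82 − 243282.07| = 26996.25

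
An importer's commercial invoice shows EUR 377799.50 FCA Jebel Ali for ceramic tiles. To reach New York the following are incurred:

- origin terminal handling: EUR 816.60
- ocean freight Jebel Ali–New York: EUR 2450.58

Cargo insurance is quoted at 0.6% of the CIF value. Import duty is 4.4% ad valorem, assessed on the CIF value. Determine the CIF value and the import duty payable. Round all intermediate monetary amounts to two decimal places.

CIF value: EUR 383366.88; import duty: EUR 16868.14

Let C be the CIF value. C = FCA price + pre-shipment costs + freight + 0.6% × C
C − 0.6% × C = 377799.50 + 816.60 + 2450.58
0.994 × C = 381066.68
C = 381066.68 / 0.994 = 383366.88
Insurance premium = 0.6% × 383366.88 = 2300.20
Import duty = 383366.88 × 4.4% = 16868.14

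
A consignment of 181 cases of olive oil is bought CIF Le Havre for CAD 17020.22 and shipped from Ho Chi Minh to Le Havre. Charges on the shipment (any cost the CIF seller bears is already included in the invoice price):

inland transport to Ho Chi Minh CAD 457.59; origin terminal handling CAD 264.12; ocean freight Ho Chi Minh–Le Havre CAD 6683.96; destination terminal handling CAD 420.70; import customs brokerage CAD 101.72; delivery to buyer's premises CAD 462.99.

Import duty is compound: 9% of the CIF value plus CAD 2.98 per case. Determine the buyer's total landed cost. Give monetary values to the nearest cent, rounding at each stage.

Total landed cost: CAD 20076.83

CIF: the seller pays costs through ocean freight and marine insurance to the destination port.
Already in the invoice (seller's account under CIF): inland to port, origin terminal, freight — exclude.
The CIF price already equals the CIF value: 17020.22
Ad valorem component: 17020.22 × 9% = 1531.82
Specific component: 181 × 2.98 = 539.38
Import duty = 1531.82 + 539.38 = 2071.20
Buyer bears: destination terminal 420.70 + brokerage 101.72 + delivery 462.99 + duty 2071.20 = 3056.61
Landed cost = invoice 17020.22 + 3056.61 = 20076.83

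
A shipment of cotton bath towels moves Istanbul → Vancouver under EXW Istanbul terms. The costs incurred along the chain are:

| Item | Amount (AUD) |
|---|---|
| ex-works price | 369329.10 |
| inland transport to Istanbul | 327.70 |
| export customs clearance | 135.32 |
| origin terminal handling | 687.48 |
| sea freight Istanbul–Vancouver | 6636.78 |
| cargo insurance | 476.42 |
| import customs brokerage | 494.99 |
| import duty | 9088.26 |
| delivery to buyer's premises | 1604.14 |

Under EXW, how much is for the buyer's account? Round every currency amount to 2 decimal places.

Buyer's account: AUD 19451.09

EXW: the seller makes goods available at their premises; the buyer bears all onward costs.
Seller's account: goods 369329.10 = 369329.10
Buyer's account: inland to port 327.70 + export clearance 135.32 + origin terminal 687.48 + freight 6636.78 + insurance 476.42 + brokerage 494.99 + duty 9088.26 + delivery 1604.14 = 19451.09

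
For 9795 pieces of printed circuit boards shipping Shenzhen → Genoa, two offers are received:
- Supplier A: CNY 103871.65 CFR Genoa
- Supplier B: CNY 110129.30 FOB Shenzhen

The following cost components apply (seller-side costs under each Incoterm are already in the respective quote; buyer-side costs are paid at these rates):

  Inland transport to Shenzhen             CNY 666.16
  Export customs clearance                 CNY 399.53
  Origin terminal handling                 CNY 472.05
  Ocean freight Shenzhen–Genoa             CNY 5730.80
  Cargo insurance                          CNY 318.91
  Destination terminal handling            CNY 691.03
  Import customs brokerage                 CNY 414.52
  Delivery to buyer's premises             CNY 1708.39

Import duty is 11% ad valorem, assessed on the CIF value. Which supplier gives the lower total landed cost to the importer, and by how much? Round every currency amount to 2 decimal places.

Supplier A is cheaper by CNY 13307.18

Supplier A (CFR):
CIF value = CFR price + insurance = 103871.65 + 318.91 = 104190.56
Import duty = 104190.56 × 11% = 11460.96
Buyer bears (A): 318.91 + 691.03 + 414.52 + 1708.39 = 3132.85
Landed cost (A) = invoice 103871.65 + 3132.85 + duty 11460.96 = 118465.46
Supplier B (FOB):
CIF value = FOB price + freight + insurance = 110129.30 + 5730.80 + 318.91 = 116179.01
Import duty = 116179.01 × 11% = 12779.69
Buyer bears (B): 5730.80 + 318.91 + 691.03 + 414.52 + 1708.39 = 8863.65
Landed cost (B) = invoice 110129.30 + 8863.65 + duty 12779.69 = 131772.64
Difference = |118465.46 − 131772.64| = 13307.18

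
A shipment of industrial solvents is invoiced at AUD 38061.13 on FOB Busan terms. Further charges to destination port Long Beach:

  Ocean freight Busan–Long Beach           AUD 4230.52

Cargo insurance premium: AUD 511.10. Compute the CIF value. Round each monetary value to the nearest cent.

CIF value: AUD 42802.75

CIF = FOB price + freight + insurance
CIF = 38061.13 + 4230.52 + 511.10 = 42802.75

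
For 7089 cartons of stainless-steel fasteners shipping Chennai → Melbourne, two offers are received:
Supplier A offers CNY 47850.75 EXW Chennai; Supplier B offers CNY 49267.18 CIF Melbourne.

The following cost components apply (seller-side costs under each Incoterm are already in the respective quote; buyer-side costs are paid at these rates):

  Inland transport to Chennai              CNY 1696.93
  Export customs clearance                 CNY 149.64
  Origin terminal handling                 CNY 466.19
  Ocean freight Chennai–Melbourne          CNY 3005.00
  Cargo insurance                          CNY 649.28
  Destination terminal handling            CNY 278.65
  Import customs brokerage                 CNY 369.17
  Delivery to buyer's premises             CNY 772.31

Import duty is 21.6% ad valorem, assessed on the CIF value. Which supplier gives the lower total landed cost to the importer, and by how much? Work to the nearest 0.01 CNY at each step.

Supplier A (EXW):
CIF value = EXW price + inland to port + export clearance + origin terminal + freight + insurance = 47850.75 + 1696.93 + 149.64 + 466.19 + 3005.00 + 649.28 = 53817.79
Import duty = 53817.79 × 21.6% = 11624.64
Buyer bears (A): 1696.93 + 149.64 + 466.19 + 3005.00 + 649.28 + 278.65 + 369.17 + 772.31 = 7387.17
Landed cost (A) = invoice 47850.75 + 7387.17 + duty 11624.64 = 66862.56
Supplier B (CIF):
The CIF price already equals the CIF value: 49267.18
Import duty = 49267.18 × 21.6% = 10641.71
Buyer bears (B): 278.65 + 369.17 + 772.31 = 1420.13
Landed cost (B) = invoice 49267.18 + 1420.13 + duty 10641.71 = 61329.02
Difference = |66862.56 − 61329.02| = 5533.54

Supplier B is cheaper by CNY 5533.54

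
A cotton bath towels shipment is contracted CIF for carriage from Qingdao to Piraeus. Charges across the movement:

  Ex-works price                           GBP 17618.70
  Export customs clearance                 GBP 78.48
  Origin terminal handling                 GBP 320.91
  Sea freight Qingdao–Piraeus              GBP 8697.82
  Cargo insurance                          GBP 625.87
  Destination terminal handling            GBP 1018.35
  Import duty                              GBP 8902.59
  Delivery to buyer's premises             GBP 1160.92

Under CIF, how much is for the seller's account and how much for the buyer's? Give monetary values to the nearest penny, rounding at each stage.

Seller: GBP 27341.78; buyer: GBP 11081.86

CIF: the seller pays costs through ocean freight and marine insurance to the destination port.
Seller's account: goods 17618.70 + export clearance 78.48 + origin terminal 320.91 + freight 8697.82 + insurance 625.87 = 27341.78
Buyer's account: destination terminal 1018.35 + duty 8902.59 + delivery 1160.92 = 11081.86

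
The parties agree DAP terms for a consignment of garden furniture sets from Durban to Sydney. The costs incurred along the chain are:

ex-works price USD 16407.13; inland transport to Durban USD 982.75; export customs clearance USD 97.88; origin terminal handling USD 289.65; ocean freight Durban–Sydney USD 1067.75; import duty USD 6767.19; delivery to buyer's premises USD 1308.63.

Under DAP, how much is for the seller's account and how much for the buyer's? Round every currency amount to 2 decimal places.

DAP: the seller bears all costs to the named destination except import duty and clearance.
Seller's account: goods 16407.13 + inland to port 982.75 + export clearance 97.88 + origin terminal 289.65 + freight 1067.75 + delivery 1308.63 = 20153.79
Buyer's account: duty 6767.19 = 6767.19

Seller: USD 20153.79; buyer: USD 6767.19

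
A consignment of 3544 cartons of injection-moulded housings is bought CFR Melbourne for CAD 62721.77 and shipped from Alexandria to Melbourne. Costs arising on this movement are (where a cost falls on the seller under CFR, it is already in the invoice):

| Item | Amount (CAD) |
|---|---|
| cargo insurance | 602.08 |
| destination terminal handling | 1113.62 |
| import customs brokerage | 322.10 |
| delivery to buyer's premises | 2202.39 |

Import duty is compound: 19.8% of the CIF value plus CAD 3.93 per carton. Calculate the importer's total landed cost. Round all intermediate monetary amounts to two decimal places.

CFR: the seller pays costs through ocean freight to the destination port, but not insurance.
CIF value = CFR price + insurance = 62721.77 + 602.08 = 63323.85
Ad valorem component: 63323.85 × 19.8% = 12538.12
Specific component: 3544 × 3.93 = 13927.92
Import duty = 12538.12 + 13927.92 = 26466.04
Buyer bears: insurance 602.08 + destination terminal 1113.62 + brokerage 322.10 + delivery 2202.39 + duty 26466.04 = 30706.23
Landed cost = invoice 62721.77 + 30706.23 = 93428.00

Total landed cost: CAD 93428.00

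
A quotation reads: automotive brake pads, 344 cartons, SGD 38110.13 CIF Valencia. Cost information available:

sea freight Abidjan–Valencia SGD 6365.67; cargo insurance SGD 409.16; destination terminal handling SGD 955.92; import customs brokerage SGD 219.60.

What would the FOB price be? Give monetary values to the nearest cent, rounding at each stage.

FOB price: SGD 31335.30

Not relevant to the conversion: brokerage, destination terminal — on the buyer under both terms; not part of either seller's price.
From CIF to FOB, the seller no longer bears: freight, insurance.
FOB price = 38110.13 − 6365.67 − 409.16 = 31335.30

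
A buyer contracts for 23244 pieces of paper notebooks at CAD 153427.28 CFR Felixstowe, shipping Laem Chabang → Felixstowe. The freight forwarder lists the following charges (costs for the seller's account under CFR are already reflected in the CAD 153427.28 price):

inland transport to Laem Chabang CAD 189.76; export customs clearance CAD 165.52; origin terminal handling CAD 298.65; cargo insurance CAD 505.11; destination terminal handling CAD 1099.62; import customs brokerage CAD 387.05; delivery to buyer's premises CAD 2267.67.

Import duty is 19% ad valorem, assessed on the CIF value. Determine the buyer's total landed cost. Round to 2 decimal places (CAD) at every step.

CFR: the seller pays costs through ocean freight to the destination port, but not insurance.
Already in the invoice (seller's account under CFR): inland to port, export clearance, origin terminal — exclude.
CIF value = CFR price + insurance = 153427.28 + 505.11 = 153932.39
Import duty = 153932.39 × 19% = 29247.15
Buyer bears: insurance 505.11 + destination terminal 1099.62 + brokerage 387.05 + delivery 2267.67 + duty 29247.15 = 33506.60
Landed cost = invoice 153427.28 + 33506.60 = 186933.88

Total landed cost: CAD 186933.88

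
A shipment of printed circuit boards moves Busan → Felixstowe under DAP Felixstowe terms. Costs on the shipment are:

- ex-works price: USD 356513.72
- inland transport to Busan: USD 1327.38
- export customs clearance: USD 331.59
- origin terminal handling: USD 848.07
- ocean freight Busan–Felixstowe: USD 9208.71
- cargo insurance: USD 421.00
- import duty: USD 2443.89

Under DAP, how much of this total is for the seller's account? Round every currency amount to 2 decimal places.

Seller's account: USD 368650.47

DAP: the seller bears all costs to the named destination except import duty and clearance.
Seller's account: goods 356513.72 + inland to port 1327.38 + export clearance 331.59 + origin terminal 848.07 + freight 9208.71 + insurance 421.00 = 368650.47
Buyer's account: duty 2443.89 = 2443.89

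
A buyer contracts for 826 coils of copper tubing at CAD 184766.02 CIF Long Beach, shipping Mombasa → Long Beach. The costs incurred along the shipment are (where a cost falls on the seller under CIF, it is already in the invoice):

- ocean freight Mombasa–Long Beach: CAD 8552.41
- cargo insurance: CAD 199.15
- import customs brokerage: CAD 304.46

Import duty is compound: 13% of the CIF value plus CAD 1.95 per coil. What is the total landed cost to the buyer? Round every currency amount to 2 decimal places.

CIF: the seller pays costs through ocean freight and marine insurance to the destination port.
Already in the invoice (seller's account under CIF): freight, insurance — exclude.
The CIF price already equals the CIF value: 184766.02
Ad valorem component: 184766.02 × 13% = 24019.58
Specific component: 826 × 1.95 = 1610.70
Import duty = 24019.58 + 1610.70 = 25630.28
Buyer bears: brokerage 304.46 + duty 25630.28 = 25934.74
Landed cost = invoice 184766.02 + 25934.74 = 210700.76

Total landed cost: CAD 210700.76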